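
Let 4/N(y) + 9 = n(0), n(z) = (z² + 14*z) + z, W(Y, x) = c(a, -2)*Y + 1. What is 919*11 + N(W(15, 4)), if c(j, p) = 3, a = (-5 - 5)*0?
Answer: 90977/9 ≈ 10109.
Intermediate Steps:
a = 0 (a = -10*0 = 0)
W(Y, x) = 1 + 3*Y (W(Y, x) = 3*Y + 1 = 1 + 3*Y)
n(z) = z² + 15*z
N(y) = -4/9 (N(y) = 4/(-9 + 0*(15 + 0)) = 4/(-9 + 0*15) = 4/(-9 + 0) = 4/(-9) = 4*(-⅑) = -4/9)
919*11 + N(W(15, 4)) = 919*11 - 4/9 = 10109 - 4/9 = 90977/9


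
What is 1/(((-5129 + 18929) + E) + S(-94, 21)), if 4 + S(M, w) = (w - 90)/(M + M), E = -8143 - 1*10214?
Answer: -188/857399 ≈ -0.00021927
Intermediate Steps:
E = -18357 (E = -8143 - 10214 = -18357)
S(M, w) = -4 + (-90 + w)/(2*M) (S(M, w) = -4 + (w - 90)/(M + M) = -4 + (-90 + w)/((2*M)) = -4 + (-90 + w)*(1/(2*M)) = -4 + (-90 + w)/(2*M))
1/(((-5129 + 18929) + E) + S(-94, 21)) = 1/(((-5129 + 18929) - 18357) + (1/2)*(-90 + 21 - 8*(-94))/(-94)) = 1/((13800 - 18357) + (1/2)*(-1/94)*(-90 + 21 + 752)) = 1/(-4557 + (1/2)*(-1/94)*683) = 1/(-4557 - 683/188) = 1/(-857399/188) = -188/857399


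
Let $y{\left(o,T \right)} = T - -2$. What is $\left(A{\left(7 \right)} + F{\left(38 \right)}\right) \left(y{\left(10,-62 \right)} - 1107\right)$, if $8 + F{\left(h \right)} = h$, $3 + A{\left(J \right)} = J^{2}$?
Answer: $-88692$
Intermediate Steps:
$y{\left(o,T \right)} = 2 + T$ ($y{\left(o,T \right)} = T + 2 = 2 + T$)
$A{\left(J \right)} = -3 + J^{2}$
$F{\left(h \right)} = -8 + h$
$\left(A{\left(7 \right)} + F{\left(38 \right)}\right) \left(y{\left(10,-62 \right)} - 1107\right) = \left(\left(-3 + 7^{2}\right) + \left(-8 + 38\right)\right) \left(\left(2 - 62\right) - 1107\right) = \left(\left(-3 + 49\right) + 30\right) \left(-60 - 1107\right) = \left(46 + 30\right) \left(-1167\right) = 76 \left(-1167\right) = -88692$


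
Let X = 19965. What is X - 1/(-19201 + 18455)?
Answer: 14893891/746 ≈ 19965.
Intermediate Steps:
X - 1/(-19201 + 18455) = 19965 - 1/(-19201 + 18455) = 19965 - 1/(-746) = 19965 - 1*(-1/746) = 19965 + 1/746 = 14893891/746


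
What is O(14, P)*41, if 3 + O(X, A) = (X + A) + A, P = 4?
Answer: 779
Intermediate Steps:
O(X, A) = -3 + X + 2*A (O(X, A) = -3 + ((X + A) + A) = -3 + ((A + X) + A) = -3 + (X + 2*A) = -3 + X + 2*A)
O(14, P)*41 = (-3 + 14 + 2*4)*41 = (-3 + 14 + 8)*41 = 19*41 = 779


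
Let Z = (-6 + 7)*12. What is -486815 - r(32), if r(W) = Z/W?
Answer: -3894523/8 ≈ -4.8682e+5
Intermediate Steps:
Z = 12 (Z = 1*12 = 12)
r(W) = 12/W
-486815 - r(32) = -486815 - 12/32 = -486815 - 1*3/8 = -486815 - 3/8 = -3894523/8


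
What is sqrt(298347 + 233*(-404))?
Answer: sqrt(204215) ≈ 451.90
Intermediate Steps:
sqrt(298347 + 233*(-404)) = sqrt(298347 - 94132) = sqrt(204215)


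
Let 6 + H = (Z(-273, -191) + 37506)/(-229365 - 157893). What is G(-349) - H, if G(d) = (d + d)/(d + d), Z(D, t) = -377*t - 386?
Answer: 2819933/387258 ≈ 7.2818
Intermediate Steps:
Z(D, t) = -386 - 377*t
G(d) = 1 (G(d) = (2*d)/((2*d)) = (2*d)*(1/(2*d)) = 1)
H = -2432675/387258 (H = -6 + ((-386 - 377*(-191)) + 37506)/(-229365 - 157893) = -6 + ((-386 + 72007) + 37506)/(-387258) = -6 + (71621 + 37506)*(-1/387258) = -6 + 109127*(-1/387258) = -6 - 109127/387258 = -2432675/387258 ≈ -6.2818)
G(-349) - H = 1 - 1*(-2432675/387258) = 1 + 2432675/387258 = 2819933/387258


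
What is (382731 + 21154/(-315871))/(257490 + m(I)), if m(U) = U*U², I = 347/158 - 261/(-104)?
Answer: 67047812203958385459712/45126031531361141067977 ≈ 1.4858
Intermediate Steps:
I = 38663/8216 (I = 347*(1/158) - 261*(-1/104) = 347/158 + 261/104 = 38663/8216 ≈ 4.7058)
m(U) = U³
(382731 + 21154/(-315871))/(257490 + m(I)) = (382731 + 21154/(-315871))/(257490 + (38663/8216)³) = (382731 + 21154*(-1/315871))/(257490 + 57794518300247/554601821696) = (382731 - 21154/315871)/(142862217586803287/554601821696) = (120893602547/315871)*(554601821696/142862217586803287) = 67047812203958385459712/45126031531361141067977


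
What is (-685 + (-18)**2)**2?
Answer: 130321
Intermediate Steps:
(-685 + (-18)**2)**2 = (-685 + 324)**2 = (-361)**2 = 130321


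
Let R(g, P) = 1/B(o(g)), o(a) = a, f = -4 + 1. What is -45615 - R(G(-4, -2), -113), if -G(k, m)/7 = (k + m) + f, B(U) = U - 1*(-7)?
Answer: -3193051/70 ≈ -45615.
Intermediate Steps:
f = -3
B(U) = 7 + U (B(U) = U + 7 = 7 + U)
G(k, m) = 21 - 7*k - 7*m (G(k, m) = -7*((k + m) - 3) = -7*(-3 + k + m) = 21 - 7*k - 7*m)
R(g, P) = 1/(7 + g)
-45615 - R(G(-4, -2), -113) = -45615 - 1/(7 + (21 - 7*(-4) - 7*(-2))) = -45615 - 1/(7 + (21 + 28 + 14)) = -45615 - 1/(7 + 63) = -45615 - 1/70 = -3193051/70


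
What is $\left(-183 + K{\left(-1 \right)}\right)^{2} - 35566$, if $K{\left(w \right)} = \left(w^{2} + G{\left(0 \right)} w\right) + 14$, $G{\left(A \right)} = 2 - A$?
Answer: $-6666$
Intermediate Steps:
$K{\left(w \right)} = 14 + w^{2} + 2 w$ ($K{\left(w \right)} = \left(w^{2} + \left(2 - 0\right) w\right) + 14 = \left(w^{2} + \left(2 + 0\right) w\right) + 14 = \left(w^{2} + 2 w\right) + 14 = 14 + w^{2} + 2 w$)
$\left(-183 + K{\left(-1 \right)}\right)^{2} - 35566 = \left(-183 + \left(14 + \left(-1\right)^{2} + 2 \left(-1\right)\right)\right)^{2} - 35566 = \left(-183 + \left(14 + 1 - 2\right)\right)^{2} - 35566 = \left(-183 + 13\right)^{2} - 35566 = \left(-170\right)^{2} - 35566 = 28900 - 35566 = -6666$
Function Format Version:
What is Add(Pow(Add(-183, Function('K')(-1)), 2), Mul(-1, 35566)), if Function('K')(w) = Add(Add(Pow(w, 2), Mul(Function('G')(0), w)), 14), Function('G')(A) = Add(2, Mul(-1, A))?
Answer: -6666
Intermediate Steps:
Function('K')(w) = Add(14, Pow(w, 2), Mul(2, w)) (Function('K')(w) = Add(Add(Pow(w, 2), Mul(Add(2, Mul(-1, 0)), w)), 14) = Add(Add(Pow(w, 2), Mul(Add(2, 0), w)), 14) = Add(Add(Pow(w, 2), Mul(2, w)), 14) = Add(14, Pow(w, 2), Mul(2, w)))
Add(Pow(Add(-183, Function('K')(-1)), 2), Mul(-1, 35566)) = Add(Pow(Add(-183, Add(14, Pow(-1, 2), Mul(2, -1))), 2), Mul(-1, 35566)) = Add(Pow(Add(-183, Add(14, 1, -2)), 2), -35566) = Add(Pow(Add(-183, 13), 2), -35566) = Add(Pow(-170, 2), -35566) = Add(28900, -35566) = -6666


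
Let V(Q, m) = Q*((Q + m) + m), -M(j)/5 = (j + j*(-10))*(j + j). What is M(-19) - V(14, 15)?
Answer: 31874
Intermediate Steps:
M(j) = 90*j² (M(j) = -5*(j + j*(-10))*(j + j) = -5*(j - 10*j)*2*j = -5*(-9*j)*2*j = -(-90)*j² = 90*j²)
V(Q, m) = Q*(Q + 2*m)
M(-19) - V(14, 15) = 90*(-19)² - 14*(14 + 2*15) = 90*361 - 14*(14 + 30) = 32490 - 14*44 = 32490 - 1*616 = 32490 - 616 = 31874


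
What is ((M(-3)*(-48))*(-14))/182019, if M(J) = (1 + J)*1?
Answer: -448/60673 ≈ -0.0073838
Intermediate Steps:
M(J) = 1 + J
((M(-3)*(-48))*(-14))/182019 = (((1 - 3)*(-48))*(-14))/182019 = (-2*(-48)*(-14))*(1/182019) = (96*(-14))*(1/182019) = -1344*1/182019 = -448/60673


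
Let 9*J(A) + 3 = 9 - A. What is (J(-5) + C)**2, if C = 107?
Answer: 948676/81 ≈ 11712.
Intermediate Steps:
J(A) = 2/3 - A/9 (J(A) = -1/3 + (9 - A)/9 = -1/3 + (1 - A/9) = 2/3 - A/9)
(J(-5) + C)**2 = ((2/3 - 1/9*(-5)) + 107)**2 = ((2/3 + 5/9) + 107)**2 = (11/9 + 107)**2 = (974/9)**2 = 948676/81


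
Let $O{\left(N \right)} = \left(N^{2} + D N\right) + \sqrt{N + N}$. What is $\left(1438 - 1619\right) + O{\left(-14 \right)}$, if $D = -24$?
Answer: $351 + 2 i \sqrt{7} \approx 351.0 + 5.2915 i$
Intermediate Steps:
$O{\left(N \right)} = N^{2} - 24 N + \sqrt{2} \sqrt{N}$ ($O{\left(N \right)} = \left(N^{2} - 24 N\right) + \sqrt{N + N} = \left(N^{2} - 24 N\right) + \sqrt{2 N} = \left(N^{2} - 24 N\right) + \sqrt{2} \sqrt{N} = N^{2} - 24 N + \sqrt{2} \sqrt{N}$)
$\left(1438 - 1619\right) + O{\left(-14 \right)} = \left(1438 - 1619\right) + \left(\left(-14\right)^{2} - -336 + \sqrt{2} \sqrt{-14}\right) = -181 + \left(196 + 336 + \sqrt{2} i \sqrt{14}\right) = -181 + \left(196 + 336 + 2 i \sqrt{7}\right) = -181 + \left(532 + 2 i \sqrt{7}\right) = 351 + 2 i \sqrt{7}$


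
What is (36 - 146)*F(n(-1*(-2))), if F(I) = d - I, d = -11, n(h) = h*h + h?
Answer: 1870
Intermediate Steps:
n(h) = h + h² (n(h) = h² + h = h + h²)
F(I) = -11 - I
(36 - 146)*F(n(-1*(-2))) = (36 - 146)*(-11 - (-1*(-2))*(1 - 1*(-2))) = -110*(-11 - 2*(1 + 2)) = -110*(-11 - 2*3) = -110*(-11 - 1*6) = -110*(-11 - 6) = -110*(-17) = 1870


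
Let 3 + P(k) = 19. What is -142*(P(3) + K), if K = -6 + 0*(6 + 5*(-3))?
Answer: -1420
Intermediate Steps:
K = -6 (K = -6 + 0*(6 - 15) = -6 + 0*(-9) = -6 + 0 = -6)
P(k) = 16 (P(k) = -3 + 19 = 16)
-142*(P(3) + K) = -142*(16 - 6) = -142*10 = -1420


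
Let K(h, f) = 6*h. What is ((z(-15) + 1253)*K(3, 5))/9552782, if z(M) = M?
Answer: 11142/4776391 ≈ 0.0023327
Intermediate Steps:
((z(-15) + 1253)*K(3, 5))/9552782 = ((-15 + 1253)*(6*3))/9552782 = (1238*18)*(1/9552782) = 22284*(1/9552782) = 11142/4776391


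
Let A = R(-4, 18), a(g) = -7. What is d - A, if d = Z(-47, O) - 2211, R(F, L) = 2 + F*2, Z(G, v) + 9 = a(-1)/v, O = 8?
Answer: -17719/8 ≈ -2214.9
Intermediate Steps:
Z(G, v) = -9 - 7/v
R(F, L) = 2 + 2*F
A = -6 (A = 2 + 2*(-4) = 2 - 8 = -6)
d = -17767/8 (d = (-9 - 7/8) - 2211 = -79/8 - 2211 = -17767/8 ≈ -2220.9)
d - A = -17767/8 - 1*(-6) = -17767/8 + 6 = -17719/8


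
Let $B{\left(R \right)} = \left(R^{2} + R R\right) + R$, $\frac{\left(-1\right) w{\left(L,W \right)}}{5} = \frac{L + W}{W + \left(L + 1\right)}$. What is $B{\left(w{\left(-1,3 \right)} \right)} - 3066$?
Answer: $- \frac{27424}{9} \approx -3047.1$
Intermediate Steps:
$w{\left(L,W \right)} = - \frac{5 \left(L + W\right)}{1 + L + W}$ ($w{\left(L,W \right)} = - 5 \frac{L + W}{W + \left(L + 1\right)} = - 5 \frac{L + W}{W + \left(1 + L\right)} = - 5 \frac{L + W}{1 + L + W} = - \frac{5 \left(L + W\right)}{1 + L + W}$)
$B{\left(R \right)} = R + 2 R^{2}$ ($B{\left(R \right)} = \left(R^{2} + R^{2}\right) + R = 2 R^{2} + R = R + 2 R^{2}$)
$B{\left(w{\left(-1,3 \right)} \right)} - 3066 = \frac{5 \left(\left(-1\right) \left(-1\right) - 3\right)}{1 - 1 + 3} \left(1 + 2 \frac{5 \left(\left(-1\right) \left(-1\right) - 3\right)}{1 - 1 + 3}\right) - 3066 = \frac{5 \left(1 - 3\right)}{3} \left(1 + 2 \frac{5 \left(1 - 3\right)}{3}\right) - 3066 = 5 \cdot \frac{1}{3} \left(-2\right) \left(1 + 2 \cdot 5 \cdot \frac{1}{3} \left(-2\right)\right) - 3066 = - \frac{10 \left(1 + 2 \left(- \frac{10}{3}\right)\right)}{3} - 3066 = - \frac{10 \left(1 - \frac{20}{3}\right)}{3} - 3066 = \left(- \frac{10}{3}\right) \left(- \frac{17}{3}\right) - 3066 = \frac{170}{9} - 3066 = - \frac{27424}{9}$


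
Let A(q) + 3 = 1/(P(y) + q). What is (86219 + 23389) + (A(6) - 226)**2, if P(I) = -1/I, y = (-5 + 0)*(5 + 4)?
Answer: 11895457324/73441 ≈ 1.6197e+5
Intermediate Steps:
y = -45 (y = -5*9 = -45)
A(q) = -3 + 1/(1/45 + q) (A(q) = -3 + 1/(-1/(-45) + q) = -3 + 1/(-1*(-1/45) + q) = -3 + 1/(1/45 + q))
(86219 + 23389) + (A(6) - 226)**2 = (86219 + 23389) + (3*(14 - 45*6)/(1 + 45*6) - 226)**2 = 109608 + (3*(14 - 270)/(1 + 270) - 226)**2 = 109608 + (3*(-256)/271 - 226)**2 = 109608 + (3*(1/271)*(-256) - 226)**2 = 109608 + (-768/271 - 226)**2 = 109608 + (-62014/271)**2 = 109608 + 3845736196/73441 = 11895457324/73441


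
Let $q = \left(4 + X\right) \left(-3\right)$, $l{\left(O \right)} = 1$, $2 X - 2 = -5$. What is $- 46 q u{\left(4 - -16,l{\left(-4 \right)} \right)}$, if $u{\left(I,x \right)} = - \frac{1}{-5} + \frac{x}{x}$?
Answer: $414$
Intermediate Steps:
$X = - \frac{3}{2}$ ($X = 1 + \frac{1}{2} \left(-5\right) = 1 - \frac{5}{2} = - \frac{3}{2} \approx -1.5$)
$u{\left(I,x \right)} = \frac{6}{5}$ ($u{\left(I,x \right)} = \left(-1\right) \left(- \frac{1}{5}\right) + 1 = \frac{1}{5} + 1 = \frac{6}{5}$)
$q = - \frac{15}{2}$ ($q = \left(4 - \frac{3}{2}\right) \left(-3\right) = \frac{5}{2} \left(-3\right) = - \frac{15}{2} \approx -7.5$)
$- 46 q u{\left(4 - -16,l{\left(-4 \right)} \right)} = \left(-46\right) \left(- \frac{15}{2}\right) \frac{6}{5} = 345 \cdot \frac{6}{5} = 414$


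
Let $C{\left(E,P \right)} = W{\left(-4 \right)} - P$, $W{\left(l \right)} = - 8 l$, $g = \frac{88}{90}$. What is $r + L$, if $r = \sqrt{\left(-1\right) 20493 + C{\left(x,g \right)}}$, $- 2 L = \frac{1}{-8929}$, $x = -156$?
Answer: $\frac{1}{17858} + \frac{i \sqrt{4603945}}{15} \approx 5.5997 \cdot 10^{-5} + 143.05 i$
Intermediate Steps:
$g = \frac{44}{45}$ ($g = 88 \cdot \frac{1}{90} = \frac{44}{45} \approx 0.97778$)
$C{\left(E,P \right)} = 32 - P$ ($C{\left(E,P \right)} = \left(-8\right) \left(-4\right) - P = 32 - P$)
$L = \frac{1}{17858}$ ($L = - \frac{1}{2 \left(-8929\right)} = \left(- \frac{1}{2}\right) \left(- \frac{1}{8929}\right) = \frac{1}{17858} \approx 5.5997 \cdot 10^{-5}$)
$r = \frac{i \sqrt{4603945}}{15}$ ($r = \sqrt{\left(-1\right) 20493 + \left(32 - \frac{44}{45}\right)} = \sqrt{-20493 + \left(32 - \frac{44}{45}\right)} = \sqrt{-20493 + \frac{1396}{45}} = \sqrt{- \frac{920789}{45}} = \frac{i \sqrt{4603945}}{15} \approx 143.05 i$)
$r + L = \frac{i \sqrt{4603945}}{15} + \frac{1}{17858} = \frac{1}{17858} + \frac{i \sqrt{4603945}}{15}$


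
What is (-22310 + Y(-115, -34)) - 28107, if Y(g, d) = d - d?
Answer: -50417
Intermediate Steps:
Y(g, d) = 0
(-22310 + Y(-115, -34)) - 28107 = (-22310 + 0) - 28107 = -22310 - 28107 = -50417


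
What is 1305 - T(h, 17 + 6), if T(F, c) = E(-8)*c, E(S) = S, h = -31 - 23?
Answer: 1489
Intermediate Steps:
h = -54
T(F, c) = -8*c
1305 - T(h, 17 + 6) = 1305 - (-8)*(17 + 6) = 1305 - (-8)*23 = 1305 - 1*(-184) = 1305 + 184 = 1489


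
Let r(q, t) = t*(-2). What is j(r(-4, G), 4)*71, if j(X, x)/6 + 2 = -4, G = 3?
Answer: -2556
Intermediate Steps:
r(q, t) = -2*t
j(X, x) = -36 (j(X, x) = -12 + 6*(-4) = -12 - 24 = -36)
j(r(-4, G), 4)*71 = -36*71 = -2556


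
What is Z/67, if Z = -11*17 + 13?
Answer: -174/67 ≈ -2.5970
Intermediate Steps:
Z = -174 (Z = -187 + 13 = -174)
Z/67 = -174/67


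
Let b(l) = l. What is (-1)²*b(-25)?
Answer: -25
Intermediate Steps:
(-1)²*b(-25) = (-1)²*(-25) = 1*(-25) = -25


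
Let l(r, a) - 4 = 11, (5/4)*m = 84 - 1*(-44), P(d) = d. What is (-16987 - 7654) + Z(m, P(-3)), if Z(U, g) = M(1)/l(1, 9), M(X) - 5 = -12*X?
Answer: -369622/15 ≈ -24641.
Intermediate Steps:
m = 512/5 (m = 4*(84 - 1*(-44))/5 = 4*(84 + 44)/5 = (⅘)*128 = 512/5 ≈ 102.40)
l(r, a) = 15 (l(r, a) = 4 + 11 = 15)
M(X) = 5 - 12*X
Z(U, g) = -7/15 (Z(U, g) = (5 - 12*1)/15 = (5 - 12)*(1/15) = -7*1/15 = -7/15)
(-16987 - 7654) + Z(m, P(-3)) = (-16987 - 7654) - 7/15 = -24641 - 7/15 = -369622/15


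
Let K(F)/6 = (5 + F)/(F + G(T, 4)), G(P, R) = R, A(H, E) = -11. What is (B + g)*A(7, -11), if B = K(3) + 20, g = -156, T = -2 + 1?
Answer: 9944/7 ≈ 1420.6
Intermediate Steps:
T = -1
K(F) = 6*(5 + F)/(4 + F) (K(F) = 6*((5 + F)/(F + 4)) = 6*((5 + F)/(4 + F)) = 6*(5 + F)/(4 + F))
B = 188/7 (B = 6*(5 + 3)/(4 + 3) + 20 = 6*8/7 + 20 = 6*(⅐)*8 + 20 = 48/7 + 20 = 188/7 ≈ 26.857)
(B + g)*A(7, -11) = (188/7 - 156)*(-11) = -904/7*(-11) = 9944/7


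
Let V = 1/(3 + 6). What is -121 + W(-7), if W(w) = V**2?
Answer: -9800/81 ≈ -120.99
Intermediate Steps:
V = 1/9 ≈ 0.11111
W(w) = 1/81 (W(w) = (1/9)**2 = 1/81)
-121 + W(-7) = -121 + 1/81 = -9800/81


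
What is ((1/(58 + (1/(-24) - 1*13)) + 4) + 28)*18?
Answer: 621936/1079 ≈ 576.40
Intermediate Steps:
((1/(58 + (1/(-24) - 1*13)) + 4) + 28)*18 = ((1/(58 + (-1/24 - 13)) + 4) + 28)*18 = ((1/(58 - 313/24) + 4) + 28)*18 = ((1/(1079/24) + 4) + 28)*18 = ((24/1079 + 4) + 28)*18 = (4340/1079 + 28)*18 = (34552/1079)*18 = 621936/1079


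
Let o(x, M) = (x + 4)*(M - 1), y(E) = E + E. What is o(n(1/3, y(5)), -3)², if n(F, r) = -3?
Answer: 16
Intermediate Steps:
y(E) = 2*E
o(x, M) = (-1 + M)*(4 + x) (o(x, M) = (4 + x)*(-1 + M) = (-1 + M)*(4 + x))
o(n(1/3, y(5)), -3)² = (-4 - 1*(-3) + 4*(-3) - 3*(-3))² = (-4 + 3 - 12 + 9)² = (-4)² = 16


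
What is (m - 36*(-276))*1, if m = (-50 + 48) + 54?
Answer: 9988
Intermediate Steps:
m = 52 (m = -2 + 54 = 52)
(m - 36*(-276))*1 = (52 - 36*(-276))*1 = (52 + 9936)*1 = 9988*1 = 9988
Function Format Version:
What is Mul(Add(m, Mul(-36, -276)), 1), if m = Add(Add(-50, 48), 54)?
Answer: 9988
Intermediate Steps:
m = 52 (m = Add(-2, 54) = 52)
Mul(Add(m, Mul(-36, -276)), 1) = Mul(Add(52, Mul(-36, -276)), 1) = Mul(Add(52, 9936), 1) = Mul(9988, 1) = 9988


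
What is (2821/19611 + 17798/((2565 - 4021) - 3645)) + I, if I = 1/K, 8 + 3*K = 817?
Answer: -270429038380/80928890199 ≈ -3.3416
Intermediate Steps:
K = 809/3 (K = -8/3 + (⅓)*817 = -8/3 + 817/3 = 809/3 ≈ 269.67)
I = 3/809 (I = 1/(809/3) = 3/809 ≈ 0.0037083)
(2821/19611 + 17798/((2565 - 4021) - 3645)) + I = (2821/19611 + 17798/((2565 - 4021) - 3645)) + 3/809 = (2821*(1/19611) + 17798/(-1456 - 3645)) + 3/809 = (2821/19611 + 17798/(-5101)) + 3/809 = (2821/19611 + 17798*(-1/5101)) + 3/809 = (2821/19611 - 17798/5101) + 3/809 = -334646657/100035711 + 3/809 = -270429038380/80928890199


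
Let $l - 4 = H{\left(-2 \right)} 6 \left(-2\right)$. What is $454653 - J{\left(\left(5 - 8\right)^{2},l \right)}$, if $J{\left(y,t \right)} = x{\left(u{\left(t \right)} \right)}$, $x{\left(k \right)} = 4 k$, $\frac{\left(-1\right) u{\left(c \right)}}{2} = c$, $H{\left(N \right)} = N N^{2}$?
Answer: $455453$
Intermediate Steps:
$H{\left(N \right)} = N^{3}$
$u{\left(c \right)} = - 2 c$
$l = 100$ ($l = 4 + \left(-2\right)^{3} \cdot 6 \left(-2\right) = 4 + \left(-8\right) 6 \left(-2\right) = 4 - -96 = 4 + 96 = 100$)
$J{\left(y,t \right)} = - 8 t$ ($J{\left(y,t \right)} = 4 \left(- 2 t\right) = - 8 t$)
$454653 - J{\left(\left(5 - 8\right)^{2},l \right)} = 454653 - \left(-8\right) 100 = 454653 - -800 = 454653 + 800 = 455453$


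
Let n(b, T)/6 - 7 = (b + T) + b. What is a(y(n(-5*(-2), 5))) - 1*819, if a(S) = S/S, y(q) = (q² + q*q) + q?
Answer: -818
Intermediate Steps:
n(b, T) = 42 + 6*T + 12*b (n(b, T) = 42 + 6*((b + T) + b) = 42 + 6*((T + b) + b) = 42 + 6*(T + 2*b) = 42 + (6*T + 12*b) = 42 + 6*T + 12*b)
y(q) = q + 2*q² (y(q) = (q² + q²) + q = 2*q² + q = q + 2*q²)
a(S) = 1
a(y(n(-5*(-2), 5))) - 1*819 = 1 - 1*819 = 1 - 819 = -818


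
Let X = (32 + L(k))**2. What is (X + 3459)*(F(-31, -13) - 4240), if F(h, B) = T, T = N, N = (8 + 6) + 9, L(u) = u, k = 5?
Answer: -20359676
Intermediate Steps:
N = 23 (N = 14 + 9 = 23)
T = 23
F(h, B) = 23
X = 1369 (X = (32 + 5)**2 = 37**2 = 1369)
(X + 3459)*(F(-31, -13) - 4240) = (1369 + 3459)*(23 - 4240) = 4828*(-4217) = -20359676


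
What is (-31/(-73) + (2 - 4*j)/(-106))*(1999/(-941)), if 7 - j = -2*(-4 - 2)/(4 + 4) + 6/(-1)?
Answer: -6494751/3640729 ≈ -1.7839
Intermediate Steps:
j = 23/2 (j = 7 - (-2*(-4 - 2)/(4 + 4) + 6/(-1)) = 7 - (-2/(8/(-6)) + 6*(-1)) = 7 - (-2/(8*(-1/6)) - 6) = 7 - (-2/(-4/3) - 6) = 7 - (-2*(-3/4) - 6) = 7 - (3/2 - 6) = 7 - 1*(-9/2) = 7 + 9/2 = 23/2 ≈ 11.500)
(-31/(-73) + (2 - 4*j)/(-106))*(1999/(-941)) = (-31/(-73) + (2 - 4*23/2)/(-106))*(1999/(-941)) = (-31*(-1/73) + (2 - 46)*(-1/106))*(1999*(-1/941)) = (31/73 - 44*(-1/106))*(-1999/941) = (31/73 + 22/53)*(-1999/941) = (3249/3869)*(-1999/941) = -6494751/3640729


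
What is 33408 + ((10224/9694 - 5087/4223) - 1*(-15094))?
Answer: 992778597549/20468881 ≈ 48502.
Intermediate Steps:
33408 + ((10224/9694 - 5087/4223) - 1*(-15094)) = 33408 + ((10224*(1/9694) - 5087*1/4223) + 15094) = 33408 + ((5112/4847 - 5087/4223) + 15094) = 33408 + (-3068713/20468881 + 15094) = 33408 + 308954221101/20468881 = 992778597549/20468881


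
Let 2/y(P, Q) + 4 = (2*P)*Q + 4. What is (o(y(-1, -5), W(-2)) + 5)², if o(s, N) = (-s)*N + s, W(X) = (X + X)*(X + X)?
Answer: 4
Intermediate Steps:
y(P, Q) = 1/(P*Q) (y(P, Q) = 2/(-4 + ((2*P)*Q + 4)) = 2/(-4 + (2*P*Q + 4)) = 2/(-4 + (4 + 2*P*Q)) = 2/((2*P*Q)) = 2*(1/(2*P*Q)) = 1/(P*Q))
W(X) = 4*X² (W(X) = (2*X)*(2*X) = 4*X²)
o(s, N) = s - N*s (o(s, N) = -N*s + s = s - N*s)
(o(y(-1, -5), W(-2)) + 5)² = ((1/(-1*(-5)))*(1 - 4*(-2)²) + 5)² = ((-1*(-⅕))*(1 - 4*4) + 5)² = ((1 - 1*16)/5 + 5)² = ((1 - 16)/5 + 5)² = ((⅕)*(-15) + 5)² = (-3 + 5)² = 2² = 4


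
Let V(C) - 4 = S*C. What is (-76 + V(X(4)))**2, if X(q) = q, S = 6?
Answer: 2304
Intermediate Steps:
V(C) = 4 + 6*C
(-76 + V(X(4)))**2 = (-76 + (4 + 6*4))**2 = (-76 + (4 + 24))**2 = (-76 + 28)**2 = (-48)**2 = 2304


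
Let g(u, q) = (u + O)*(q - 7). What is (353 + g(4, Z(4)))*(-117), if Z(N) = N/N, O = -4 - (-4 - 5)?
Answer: -34983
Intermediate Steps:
O = 5 (O = -4 - 1*(-9) = -4 + 9 = 5)
Z(N) = 1
g(u, q) = (-7 + q)*(5 + u) (g(u, q) = (u + 5)*(q - 7) = (5 + u)*(-7 + q) = (-7 + q)*(5 + u))
(353 + g(4, Z(4)))*(-117) = (353 + (-35 - 7*4 + 5*1 + 1*4))*(-117) = (353 + (-35 - 28 + 5 + 4))*(-117) = (353 - 54)*(-117) = 299*(-117) = -34983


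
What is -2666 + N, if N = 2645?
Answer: -21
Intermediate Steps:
-2666 + N = -2666 + 2645 = -21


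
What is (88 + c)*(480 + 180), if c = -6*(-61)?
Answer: 299640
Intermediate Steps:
c = 366
(88 + c)*(480 + 180) = (88 + 366)*(480 + 180) = 454*660 = 299640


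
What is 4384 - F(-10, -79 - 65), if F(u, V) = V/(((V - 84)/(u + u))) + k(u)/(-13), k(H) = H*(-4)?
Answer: 1086728/247 ≈ 4399.7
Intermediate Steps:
k(H) = -4*H
F(u, V) = 4*u/13 + 2*V*u/(-84 + V) (F(u, V) = V/(((V - 84)/(u + u))) - 4*u/(-13) = V/(((-84 + V)/((2*u)))) - 4*u*(-1/13) = V/(((-84 + V)*(1/(2*u)))) + 4*u/13 = V/(((-84 + V)/(2*u))) + 4*u/13 = V*(2*u/(-84 + V)) + 4*u/13 = 2*V*u/(-84 + V) + 4*u/13 = 4*u/13 + 2*V*u/(-84 + V))
4384 - F(-10, -79 - 65) = 4384 - 6*(-10)*(-56 + 5*(-79 - 65))/(13*(-84 + (-79 - 65))) = 4384 - 6*(-10)*(-56 + 5*(-144))/(13*(-84 - 144)) = 4384 - 6*(-10)*(-56 - 720)/(13*(-228)) = 4384 - 6*(-10)*(-1)*(-776)/(13*228) = 4384 - 1*(-3880/247) = 4384 + 3880/247 = 1086728/247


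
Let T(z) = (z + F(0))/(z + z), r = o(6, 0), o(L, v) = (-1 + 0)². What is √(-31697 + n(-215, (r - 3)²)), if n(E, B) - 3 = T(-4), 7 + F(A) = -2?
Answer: 3*I*√56342/4 ≈ 178.02*I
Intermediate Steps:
F(A) = -9 (F(A) = -7 - 2 = -9)
o(L, v) = 1 (o(L, v) = (-1)² = 1)
r = 1
T(z) = (-9 + z)/(2*z) (T(z) = (z - 9)/(z + z) = (-9 + z)/((2*z)) = (-9 + z)*(1/(2*z)) = (-9 + z)/(2*z))
n(E, B) = 37/8 (n(E, B) = 3 + (½)*(-9 - 4)/(-4) = 3 + (½)*(-¼)*(-13) = 3 + 13/8 = 37/8)
√(-31697 + n(-215, (r - 3)²)) = √(-31697 + 37/8) = √(-253539/8) = 3*I*√56342/4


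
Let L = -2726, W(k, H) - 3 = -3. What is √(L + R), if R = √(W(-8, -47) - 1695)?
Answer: √(-2726 + I*√1695) ≈ 0.3943 + 52.213*I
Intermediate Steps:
W(k, H) = 0 (W(k, H) = 3 - 3 = 0)
R = I*√1695 (R = √(0 - 1695) = √(-1695) = I*√1695 ≈ 41.17*I)
√(L + R) = √(-2726 + I*√1695)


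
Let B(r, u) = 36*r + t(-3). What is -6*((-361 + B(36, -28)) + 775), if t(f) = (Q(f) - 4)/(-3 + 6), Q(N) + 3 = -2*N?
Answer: -10258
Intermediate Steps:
Q(N) = -3 - 2*N
t(f) = -7/3 - 2*f/3 (t(f) = ((-3 - 2*f) - 4)/(-3 + 6) = (-7 - 2*f)/3 = (-7 - 2*f)*(⅓) = -7/3 - 2*f/3)
B(r, u) = -⅓ + 36*r (B(r, u) = 36*r + (-7/3 - ⅔*(-3)) = 36*r + (-7/3 + 2) = 36*r - ⅓ = -⅓ + 36*r)
-6*((-361 + B(36, -28)) + 775) = -6*((-361 + (-⅓ + 36*36)) + 775) = -6*((-361 + (-⅓ + 1296)) + 775) = -6*((-361 + 3887/3) + 775) = -6*(2804/3 + 775) = -6*5129/3 = -10258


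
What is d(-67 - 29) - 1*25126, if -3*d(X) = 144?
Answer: -25174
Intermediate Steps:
d(X) = -48 (d(X) = -1/3*144 = -48)
d(-67 - 29) - 1*25126 = -48 - 1*25126 = -48 - 25126 = -25174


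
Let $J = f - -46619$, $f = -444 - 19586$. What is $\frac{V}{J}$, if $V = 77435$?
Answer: $\frac{77435}{26589} \approx 2.9123$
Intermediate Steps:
$f = -20030$
$J = 26589$ ($J = -20030 - -46619 = -20030 + 46619 = 26589$)
$\frac{V}{J} = \frac{77435}{26589}$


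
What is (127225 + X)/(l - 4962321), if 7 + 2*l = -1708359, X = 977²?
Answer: -540877/2908252 ≈ -0.18598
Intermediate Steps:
X = 954529
l = -854183 (l = -7/2 + (½)*(-1708359) = -7/2 - 1708359/2 = -854183)
(127225 + X)/(l - 4962321) = (127225 + 954529)/(-854183 - 4962321) = 1081754/(-5816504) = 1081754*(-1/5816504) = -540877/2908252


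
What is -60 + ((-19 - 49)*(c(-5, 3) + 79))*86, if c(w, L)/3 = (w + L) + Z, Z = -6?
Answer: -321700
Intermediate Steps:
c(w, L) = -18 + 3*L + 3*w (c(w, L) = 3*((w + L) - 6) = 3*((L + w) - 6) = 3*(-6 + L + w) = -18 + 3*L + 3*w)
-60 + ((-19 - 49)*(c(-5, 3) + 79))*86 = -60 + ((-19 - 49)*((-18 + 3*3 + 3*(-5)) + 79))*86 = -60 - 68*((-18 + 9 - 15) + 79)*86 = -60 - 68*(-24 + 79)*86 = -60 - 68*55*86 = -60 - 3740*86 = -60 - 321640 = -321700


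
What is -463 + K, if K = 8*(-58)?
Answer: -927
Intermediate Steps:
K = -464
-463 + K = -463 - 464 = -927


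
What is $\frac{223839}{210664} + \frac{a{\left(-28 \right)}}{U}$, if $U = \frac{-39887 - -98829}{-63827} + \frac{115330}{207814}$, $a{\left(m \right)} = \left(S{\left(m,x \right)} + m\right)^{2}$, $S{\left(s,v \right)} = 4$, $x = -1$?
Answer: $- \frac{47306172236873175}{30284839024088} \approx -1562.0$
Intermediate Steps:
$a{\left(m \right)} = \left(4 + m\right)^{2}$
$U = - \frac{2443902439}{6632072089}$ ($U = \left(-39887 + 98829\right) \left(- \frac{1}{63827}\right) + 115330 \cdot \frac{1}{207814} = 58942 \left(- \frac{1}{63827}\right) + \frac{57665}{103907} = - \frac{58942}{63827} + \frac{57665}{103907} = - \frac{2443902439}{6632072089} \approx -0.3685$)
$\frac{223839}{210664} + \frac{a{\left(-28 \right)}}{U} = \frac{223839}{210664} + \frac{\left(4 - 28\right)^{2}}{- \frac{2443902439}{6632072089}} = 223839 \cdot \frac{1}{210664} + \left(-24\right)^{2} \left(- \frac{6632072089}{2443902439}\right) = \frac{13167}{12392} + 576 \left(- \frac{6632072089}{2443902439}\right) = \frac{13167}{12392} - \frac{3820073523264}{2443902439} = - \frac{47306172236873175}{30284839024088}$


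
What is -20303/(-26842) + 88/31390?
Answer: 319836633/421285190 ≈ 0.75919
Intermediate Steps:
-20303/(-26842) + 88/31390 = -20303*(-1/26842) + 88*(1/31390) = 20303/26842 + 44/15695 = 319836633/421285190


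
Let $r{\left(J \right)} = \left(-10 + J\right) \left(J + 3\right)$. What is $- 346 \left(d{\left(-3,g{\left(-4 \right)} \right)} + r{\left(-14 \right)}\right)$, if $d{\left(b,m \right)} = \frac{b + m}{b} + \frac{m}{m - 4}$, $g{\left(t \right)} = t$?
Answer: $- \frac{276973}{3} \approx -92324.0$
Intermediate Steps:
$r{\left(J \right)} = \left(-10 + J\right) \left(3 + J\right)$
$d{\left(b,m \right)} = \frac{m}{-4 + m} + \frac{b + m}{b}$ ($d{\left(b,m \right)} = \frac{b + m}{b} + \frac{m}{-4 + m} = \frac{m}{-4 + m} + \frac{b + m}{b}$)
$- 346 \left(d{\left(-3,g{\left(-4 \right)} \right)} + r{\left(-14 \right)}\right) = - 346 \left(\frac{\left(-4\right)^{2} - -12 - -16 + 2 \left(-3\right) \left(-4\right)}{\left(-3\right) \left(-4 - 4\right)} - \left(-68 - 196\right)\right) = - 346 \left(- \frac{16 + 12 + 16 + 24}{3 \left(-8\right)} + \left(-30 + 196 + 98\right)\right) = - 346 \left(\left(- \frac{1}{3}\right) \left(- \frac{1}{8}\right) 68 + 264\right) = - 346 \left(\frac{17}{6} + 264\right) = \left(-346\right) \frac{1601}{6} = - \frac{276973}{3}$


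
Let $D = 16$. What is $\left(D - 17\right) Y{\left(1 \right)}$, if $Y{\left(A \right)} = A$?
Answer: $-1$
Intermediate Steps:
$\left(D - 17\right) Y{\left(1 \right)} = \left(16 - 17\right) 1 = \left(-1\right) 1 = -1$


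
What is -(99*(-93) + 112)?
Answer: 9095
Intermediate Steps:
-(99*(-93) + 112) = -(-9207 + 112) = -1*(-9095) = 9095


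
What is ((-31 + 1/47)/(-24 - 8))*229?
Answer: 20839/94 ≈ 221.69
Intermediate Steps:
((-31 + 1/47)/(-24 - 8))*229 = ((-31 + 1/47)/(-32))*229 = -1456/47*(-1/32)*229 = (91/94)*229 = 20839/94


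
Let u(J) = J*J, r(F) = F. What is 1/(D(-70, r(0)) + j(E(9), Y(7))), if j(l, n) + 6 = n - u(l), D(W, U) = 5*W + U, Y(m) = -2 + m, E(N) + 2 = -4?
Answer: -1/387 ≈ -0.0025840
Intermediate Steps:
E(N) = -6 (E(N) = -2 - 4 = -6)
u(J) = J**2
D(W, U) = U + 5*W
j(l, n) = -6 + n - l**2 (j(l, n) = -6 + (n - l**2) = -6 + n - l**2)
1/(D(-70, r(0)) + j(E(9), Y(7))) = 1/((0 + 5*(-70)) + (-6 + (-2 + 7) - 1*(-6)**2)) = 1/((0 - 350) + (-6 + 5 - 1*36)) = 1/(-350 + (-6 + 5 - 36)) = 1/(-350 - 37) = 1/(-387) = -1/387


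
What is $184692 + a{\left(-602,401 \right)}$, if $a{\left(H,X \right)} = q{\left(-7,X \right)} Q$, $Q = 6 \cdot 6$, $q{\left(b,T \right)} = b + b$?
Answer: $184188$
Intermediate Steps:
$q{\left(b,T \right)} = 2 b$
$Q = 36$
$a{\left(H,X \right)} = -504$ ($a{\left(H,X \right)} = 2 \left(-7\right) 36 = \left(-14\right) 36 = -504$)
$184692 + a{\left(-602,401 \right)} = 184692 - 504 = 184188$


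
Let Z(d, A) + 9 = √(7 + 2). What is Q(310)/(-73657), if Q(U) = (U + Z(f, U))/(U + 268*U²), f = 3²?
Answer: -152/948522068635 ≈ -1.6025e-10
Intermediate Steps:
f = 9
Z(d, A) = -6 (Z(d, A) = -9 + √(7 + 2) = -9 + √9 = -9 + 3 = -6)
Q(U) = (-6 + U)/(U + 268*U²) (Q(U) = (U - 6)/(U + 268*U²) = (-6 + U)/(U + 268*U²))
Q(310)/(-73657) = ((-6 + 310)/(310*(1 + 268*310)))/(-73657) = ((1/310)*304/(1 + 83080))*(-1/73657) = ((1/310)*304/83081)*(-1/73657) = ((1/310)*(1/83081)*304)*(-1/73657) = (152/12877555)*(-1/73657) = -152/948522068635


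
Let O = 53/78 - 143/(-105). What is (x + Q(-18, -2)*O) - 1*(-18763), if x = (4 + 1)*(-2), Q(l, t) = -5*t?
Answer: 5125142/273 ≈ 18773.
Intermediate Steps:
O = 5573/2730 (O = 53*(1/78) - 143*(-1/105) = 53/78 + 143/105 = 5573/2730 ≈ 2.0414)
x = -10 (x = 5*(-2) = -10)
(x + Q(-18, -2)*O) - 1*(-18763) = (-10 - 5*(-2)*(5573/2730)) - 1*(-18763) = (-10 + 10*(5573/2730)) + 18763 = (-10 + 5573/273) + 18763 = 2843/273 + 18763 = 5125142/273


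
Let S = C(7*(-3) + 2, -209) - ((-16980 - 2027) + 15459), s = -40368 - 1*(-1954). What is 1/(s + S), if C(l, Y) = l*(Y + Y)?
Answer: -1/26924 ≈ -3.7142e-5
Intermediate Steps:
C(l, Y) = 2*Y*l (C(l, Y) = l*(2*Y) = 2*Y*l)
s = -38414 (s = -40368 + 1954 = -38414)
S = 11490 (S = 2*(-209)*(7*(-3) + 2) - ((-16980 - 2027) + 15459) = 2*(-209)*(-21 + 2) - (-19007 + 15459) = 2*(-209)*(-19) - 1*(-3548) = 7942 + 3548 = 11490)
1/(s + S) = 1/(-38414 + 11490) = 1/(-26924) = -1/26924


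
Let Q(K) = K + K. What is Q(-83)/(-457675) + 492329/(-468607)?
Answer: -225248886313/214469708725 ≈ -1.0503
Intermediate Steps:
Q(K) = 2*K
Q(-83)/(-457675) + 492329/(-468607) = (2*(-83))/(-457675) + 492329/(-468607) = -166*(-1/457675) + 492329*(-1/468607) = 166/457675 - 492329/468607 = -225248886313/214469708725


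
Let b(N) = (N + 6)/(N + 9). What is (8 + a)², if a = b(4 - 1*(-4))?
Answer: 22500/289 ≈ 77.855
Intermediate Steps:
b(N) = (6 + N)/(9 + N)
a = 14/17 (a = (6 + (4 - 1*(-4)))/(9 + (4 - 1*(-4))) = (6 + (4 + 4))/(9 + (4 + 4)) = (6 + 8)/(9 + 8) = 14/17 ≈ 0.82353)
(8 + a)² = (8 + 14/17)² = (150/17)² = 22500/289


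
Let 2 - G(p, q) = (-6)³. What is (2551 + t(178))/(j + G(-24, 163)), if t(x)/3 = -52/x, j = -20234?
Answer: -226961/1781424 ≈ -0.12740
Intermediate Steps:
G(p, q) = 218 (G(p, q) = 2 - 1*(-6)³ = 2 - 1*(-216) = 2 + 216 = 218)
t(x) = -156/x (t(x) = 3*(-52/x) = -156/x)
(2551 + t(178))/(j + G(-24, 163)) = (2551 - 156/178)/(-20234 + 218) = (2551 - 156*1/178)/(-20016) = (2551 - 78/89)*(-1/20016) = (226961/89)*(-1/20016) = -226961/1781424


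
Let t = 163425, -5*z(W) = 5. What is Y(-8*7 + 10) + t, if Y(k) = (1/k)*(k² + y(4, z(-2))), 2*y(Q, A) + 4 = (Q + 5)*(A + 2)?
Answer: 15030863/92 ≈ 1.6338e+5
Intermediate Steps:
z(W) = -1 (z(W) = -⅕*5 = -1)
y(Q, A) = -2 + (2 + A)*(5 + Q)/2 (y(Q, A) = -2 + ((Q + 5)*(A + 2))/2 = -2 + ((5 + Q)*(2 + A))/2 = -2 + ((2 + A)*(5 + Q))/2 = -2 + (2 + A)*(5 + Q)/2)
Y(k) = (5/2 + k²)/k (Y(k) = (1/k)*(k² + (3 + 4 + (5/2)*(-1) + (½)*(-1)*4)) = (k² + (3 + 4 - 5/2 - 2))/k = (k² + 5/2)/k = (5/2 + k²)/k)
Y(-8*7 + 10) + t = ((-8*7 + 10) + 5/(2*(-8*7 + 10))) + 163425 = ((-56 + 10) + 5/(2*(-56 + 10))) + 163425 = (-46 + (5/2)/(-46)) + 163425 = (-46 + (5/2)*(-1/46)) + 163425 = (-46 - 5/92) + 163425 = -4237/92 + 163425 = 15030863/92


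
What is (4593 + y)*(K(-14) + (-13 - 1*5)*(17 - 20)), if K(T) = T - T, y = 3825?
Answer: 454572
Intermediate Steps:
K(T) = 0
(4593 + y)*(K(-14) + (-13 - 1*5)*(17 - 20)) = (4593 + 3825)*(0 + (-13 - 1*5)*(17 - 20)) = 8418*(0 + (-13 - 5)*(-3)) = 8418*(0 - 18*(-3)) = 8418*(0 + 54) = 8418*54 = 454572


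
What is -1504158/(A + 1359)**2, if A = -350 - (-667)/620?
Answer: -192732778400/130728435003 ≈ -1.4743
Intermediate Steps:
A = -216333/620 (A = -350 - (-667)/620 = -350 - 1*(-667/620) = -350 + 667/620 = -216333/620 ≈ -348.92)
-1504158/(A + 1359)**2 = -1504158/(-216333/620 + 1359)**2 = -1504158/((626247/620)**2) = -1504158/392185305009/384400 = -1504158*384400/392185305009 = -192732778400/130728435003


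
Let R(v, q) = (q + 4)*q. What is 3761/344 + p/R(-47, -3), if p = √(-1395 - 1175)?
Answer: 3761/344 - I*√2570/3 ≈ 10.933 - 16.898*I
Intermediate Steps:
p = I*√2570 (p = √(-2570) = I*√2570 ≈ 50.695*I)
R(v, q) = q*(4 + q) (R(v, q) = (4 + q)*q = q*(4 + q))
3761/344 + p/R(-47, -3) = 3761/344 + (I*√2570)/((-3*(4 - 3))) = 3761*(1/344) + (I*√2570)/((-3*1)) = 3761/344 + (I*√2570)/(-3) = 3761/344 + (I*√2570)*(-⅓) = 3761/344 - I*√2570/3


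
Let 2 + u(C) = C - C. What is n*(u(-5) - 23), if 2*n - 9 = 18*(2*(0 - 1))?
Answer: 675/2 ≈ 337.50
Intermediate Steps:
u(C) = -2 (u(C) = -2 + (C - C) = -2 + 0 = -2)
n = -27/2 (n = 9/2 + (18*(2*(0 - 1)))/2 = 9/2 + (18*(2*(-1)))/2 = 9/2 + (18*(-2))/2 = 9/2 + (½)*(-36) = 9/2 - 18 = -27/2 ≈ -13.500)
n*(u(-5) - 23) = -27*(-2 - 23)/2 = -27/2*(-25) = 675/2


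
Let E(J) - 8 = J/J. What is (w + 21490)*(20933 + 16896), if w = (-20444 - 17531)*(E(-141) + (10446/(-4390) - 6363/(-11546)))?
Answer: -48099185860751795/5068694 ≈ -9.4895e+9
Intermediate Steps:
E(J) = 9 (E(J) = 8 + J/J = 8 + 1 = 9)
w = -1380415986915/5068694 (w = (-20444 - 17531)*(9 + (10446/(-4390) - 6363/(-11546))) = -37975*(9 + (10446*(-1/4390) - 6363*(-1/11546))) = -37975*(9 + (-5223/2195 + 6363/11546)) = -37975*(9 - 46337973/25343470) = -37975*181753257/25343470 = -1380415986915/5068694 ≈ -2.7234e+5)
(w + 21490)*(20933 + 16896) = (-1380415986915/5068694 + 21490)*(20933 + 16896) = -1271489752855/5068694*37829 = -48099185860751795/5068694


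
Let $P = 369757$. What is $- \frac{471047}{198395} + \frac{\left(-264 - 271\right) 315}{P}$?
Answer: $- \frac{207607442954}{73357940015} \approx -2.8301$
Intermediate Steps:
$- \frac{471047}{198395} + \frac{\left(-264 - 271\right) 315}{P} = - \frac{471047}{198395} + \frac{\left(-264 - 271\right) 315}{369757} = \left(-471047\right) \frac{1}{198395} + \left(-535\right) 315 \cdot \frac{1}{369757} = - \frac{471047}{198395} - \frac{168525}{369757} = - \frac{207607442954}{73357940015}$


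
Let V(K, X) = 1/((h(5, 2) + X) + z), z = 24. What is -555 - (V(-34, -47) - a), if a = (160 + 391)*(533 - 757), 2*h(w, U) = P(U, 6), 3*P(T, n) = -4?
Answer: -8802506/71 ≈ -1.2398e+5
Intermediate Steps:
P(T, n) = -4/3 (P(T, n) = (⅓)*(-4) = -4/3)
h(w, U) = -⅔ (h(w, U) = (½)*(-4/3) = -⅔)
a = -123424 (a = 551*(-224) = -123424)
V(K, X) = 1/(70/3 + X) (V(K, X) = 1/((-⅔ + X) + 24) = 1/(70/3 + X))
-555 - (V(-34, -47) - a) = -555 - (3/(70 + 3*(-47)) - 1*(-123424)) = -555 - (3/(70 - 141) + 123424) = -555 - (3/(-71) + 123424) = -555 - (3*(-1/71) + 123424) = -555 - (-3/71 + 123424) = -555 - 1*8763101/71 = -555 - 8763101/71 = -8802506/71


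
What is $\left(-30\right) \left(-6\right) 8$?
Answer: $1440$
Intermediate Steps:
$\left(-30\right) \left(-6\right) 8 = 180 \cdot 8 = 1440$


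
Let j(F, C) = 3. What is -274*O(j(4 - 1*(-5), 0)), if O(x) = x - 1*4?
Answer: 274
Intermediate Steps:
O(x) = -4 + x (O(x) = x - 4 = -4 + x)
-274*O(j(4 - 1*(-5), 0)) = -274*(-4 + 3) = -274*(-1) = 274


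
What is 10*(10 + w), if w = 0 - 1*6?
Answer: 40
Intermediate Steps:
w = -6 (w = 0 - 6 = -6)
10*(10 + w) = 10*(10 - 6) = 10*4 = 40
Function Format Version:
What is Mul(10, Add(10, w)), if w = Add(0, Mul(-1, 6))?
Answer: 40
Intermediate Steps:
w = -6 (w = Add(0, -6) = -6)
Mul(10, Add(10, w)) = Mul(10, Add(10, -6)) = Mul(10, 4) = 40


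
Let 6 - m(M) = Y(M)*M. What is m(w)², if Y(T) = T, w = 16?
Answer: 62500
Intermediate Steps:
m(M) = 6 - M² (m(M) = 6 - M*M = 6 - M²)
m(w)² = (6 - 1*16²)² = (6 - 1*256)² = (6 - 256)² = (-250)² = 62500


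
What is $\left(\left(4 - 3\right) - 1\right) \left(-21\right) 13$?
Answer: $0$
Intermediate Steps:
$\left(\left(4 - 3\right) - 1\right) \left(-21\right) 13 = \left(1 - 1\right) \left(-21\right) 13 = 0 \left(-21\right) 13 = 0 \cdot 13 = 0$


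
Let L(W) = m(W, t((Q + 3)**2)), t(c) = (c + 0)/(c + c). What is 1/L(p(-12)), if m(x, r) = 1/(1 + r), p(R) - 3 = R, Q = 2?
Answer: 3/2 ≈ 1.5000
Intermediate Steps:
p(R) = 3 + R
t(c) = 1/2 (t(c) = c/((2*c)) = c*(1/(2*c)) = 1/2)
L(W) = 2/3 (L(W) = 1/(1 + 1/2) = 1/(3/2) = 2/3)
1/L(p(-12)) = 1/(2/3) = 3/2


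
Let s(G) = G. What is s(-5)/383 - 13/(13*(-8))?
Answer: 343/3064 ≈ 0.11195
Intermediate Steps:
s(-5)/383 - 13/(13*(-8)) = -5/383 - 13/(13*(-8)) = -5*1/383 - 13/(-104) = -5/383 - 13*(-1/104) = -5/383 + ⅛ = 343/3064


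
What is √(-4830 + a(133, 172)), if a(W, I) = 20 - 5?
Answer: 3*I*√535 ≈ 69.39*I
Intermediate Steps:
a(W, I) = 15
√(-4830 + a(133, 172)) = √(-4830 + 15) = √(-4815) = 3*I*√535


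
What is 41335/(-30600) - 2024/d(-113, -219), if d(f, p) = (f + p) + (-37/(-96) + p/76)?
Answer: 763034731/162345240 ≈ 4.7001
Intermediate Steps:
d(f, p) = 37/96 + f + 77*p/76 (d(f, p) = (f + p) + (-37*(-1/96) + p*(1/76)) = (f + p) + (37/96 + p/76) = 37/96 + f + 77*p/76)
41335/(-30600) - 2024/d(-113, -219) = 41335/(-30600) - 2024/(37/96 - 113 + (77/76)*(-219)) = 41335*(-1/30600) - 2024/(37/96 - 113 - 16863/76) = -8267/6120 - 2024/(-610121/1824) = -8267/6120 - 2024*(-1824/610121) = -8267/6120 + 160512/26527 = 763034731/162345240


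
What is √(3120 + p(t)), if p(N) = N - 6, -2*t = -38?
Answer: √3133 ≈ 55.973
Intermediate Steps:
t = 19 (t = -½*(-38) = 19)
p(N) = -6 + N
√(3120 + p(t)) = √(3120 + (-6 + 19)) = √(3120 + 13) = √3133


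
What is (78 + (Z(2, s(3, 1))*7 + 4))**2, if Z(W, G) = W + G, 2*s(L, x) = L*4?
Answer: 19044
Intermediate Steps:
s(L, x) = 2*L (s(L, x) = (L*4)/2 = (4*L)/2 = 2*L)
Z(W, G) = G + W
(78 + (Z(2, s(3, 1))*7 + 4))**2 = (78 + ((2*3 + 2)*7 + 4))**2 = (78 + ((6 + 2)*7 + 4))**2 = (78 + (8*7 + 4))**2 = (78 + (56 + 4))**2 = (78 + 60)**2 = 138**2 = 19044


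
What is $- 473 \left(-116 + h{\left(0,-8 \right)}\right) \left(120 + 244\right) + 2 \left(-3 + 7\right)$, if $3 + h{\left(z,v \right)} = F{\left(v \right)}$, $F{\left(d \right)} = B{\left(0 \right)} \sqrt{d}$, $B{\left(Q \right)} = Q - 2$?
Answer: $20488476 + 688688 i \sqrt{2} \approx 2.0488 \cdot 10^{7} + 9.7395 \cdot 10^{5} i$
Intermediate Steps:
$B{\left(Q \right)} = -2 + Q$
$F{\left(d \right)} = - 2 \sqrt{d}$ ($F{\left(d \right)} = \left(-2 + 0\right) \sqrt{d} = - 2 \sqrt{d}$)
$h{\left(z,v \right)} = -3 - 2 \sqrt{v}$
$- 473 \left(-116 + h{\left(0,-8 \right)}\right) \left(120 + 244\right) + 2 \left(-3 + 7\right) = - 473 \left(-116 - \left(3 + 2 \sqrt{-8}\right)\right) \left(120 + 244\right) + 2 \left(-3 + 7\right) = - 473 \left(-116 - \left(3 + 2 \cdot 2 i \sqrt{2}\right)\right) 364 + 2 \cdot 4 = - 473 \left(-116 - \left(3 + 4 i \sqrt{2}\right)\right) 364 + 8 = - 473 \left(-119 - 4 i \sqrt{2}\right) 364 + 8 = - 473 \left(-43316 - 1456 i \sqrt{2}\right) + 8 = \left(20488468 + 688688 i \sqrt{2}\right) + 8 = 20488476 + 688688 i \sqrt{2}$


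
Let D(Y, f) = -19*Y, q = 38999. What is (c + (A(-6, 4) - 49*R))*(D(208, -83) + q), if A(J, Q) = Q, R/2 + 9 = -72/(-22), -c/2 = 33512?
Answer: -25620969162/11 ≈ -2.3292e+9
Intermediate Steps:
c = -67024 (c = -2*33512 = -67024)
R = -126/11 (R = -18 + 2*(-72/(-22)) = -18 + 2*(-72*(-1/22)) = -18 + 2*(36/11) = -18 + 72/11 = -126/11 ≈ -11.455)
(c + (A(-6, 4) - 49*R))*(D(208, -83) + q) = (-67024 + (4 - 49*(-126/11)))*(-19*208 + 38999) = (-67024 + (4 + 6174/11))*(-3952 + 38999) = (-67024 + 6218/11)*35047 = -731046/11*35047 = -25620969162/11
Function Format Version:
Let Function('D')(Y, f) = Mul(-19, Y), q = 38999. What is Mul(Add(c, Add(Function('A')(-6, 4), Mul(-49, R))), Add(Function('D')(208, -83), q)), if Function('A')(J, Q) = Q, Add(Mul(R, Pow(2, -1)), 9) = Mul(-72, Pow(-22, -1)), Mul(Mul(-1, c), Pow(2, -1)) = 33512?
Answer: Rational(-25620969162, 11) ≈ -2.3292e+9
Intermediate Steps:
c = -67024 (c = Mul(-2, 33512) = -67024)
R = Rational(-126, 11) (R = Add(-18, Mul(2, Mul(-72, Pow(-22, -1)))) = Add(-18, Mul(2, Mul(-72, Rational(-1, 22)))) = Add(-18, Mul(2, Rational(36, 11))) = Add(-18, Rational(72, 11)) = Rational(-126, 11) ≈ -11.455)
Mul(Add(c, Add(Function('A')(-6, 4), Mul(-49, R))), Add(Function('D')(208, -83), q)) = Mul(Add(-67024, Add(4, Mul(-49, Rational(-126, 11)))), Add(Mul(-19, 208), 38999)) = Mul(Add(-67024, Add(4, Rational(6174, 11))), Add(-3952, 38999)) = Mul(Add(-67024, Rational(6218, 11)), 35047) = Mul(Rational(-731046, 11), 35047) = Rational(-25620969162, 11)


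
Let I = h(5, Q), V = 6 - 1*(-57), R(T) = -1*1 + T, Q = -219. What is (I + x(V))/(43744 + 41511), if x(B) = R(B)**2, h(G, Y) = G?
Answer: 3849/85255 ≈ 0.045147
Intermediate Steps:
R(T) = -1 + T
V = 63 (V = 6 + 57 = 63)
I = 5
x(B) = (-1 + B)**2
(I + x(V))/(43744 + 41511) = (5 + (-1 + 63)**2)/(43744 + 41511) = (5 + 62**2)/85255 = (5 + 3844)*(1/85255) = 3849*(1/85255) = 3849/85255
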